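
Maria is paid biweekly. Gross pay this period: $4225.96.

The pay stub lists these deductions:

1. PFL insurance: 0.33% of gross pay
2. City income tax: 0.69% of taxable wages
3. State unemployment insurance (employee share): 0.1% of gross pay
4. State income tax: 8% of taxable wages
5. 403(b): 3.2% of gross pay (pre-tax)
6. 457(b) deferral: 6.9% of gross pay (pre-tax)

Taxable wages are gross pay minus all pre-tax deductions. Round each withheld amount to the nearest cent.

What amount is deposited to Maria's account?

403(b): $4225.96 × 0.032 = $135.23
457(b) deferral: $4225.96 × 0.069 = $291.59
Pre-tax total = $135.23 + $291.59 = $426.82
Taxable wages = $4225.96 − $426.82 = $3799.14
City income tax: $3799.14 × 0.0069 = $26.21
State income tax: $3799.14 × 0.08 = $303.93
State unemployment insurance (employee share): $4225.96 × 0.001 = $4.23
PFL insurance: $4225.96 × 0.0033 = $13.95
Total deductions = $135.23 + $291.59 + $26.21 + $303.93 + $4.23 + $13.95 = $775.14
Net pay = $4225.96 − $775.14 = $3450.82

$3450.82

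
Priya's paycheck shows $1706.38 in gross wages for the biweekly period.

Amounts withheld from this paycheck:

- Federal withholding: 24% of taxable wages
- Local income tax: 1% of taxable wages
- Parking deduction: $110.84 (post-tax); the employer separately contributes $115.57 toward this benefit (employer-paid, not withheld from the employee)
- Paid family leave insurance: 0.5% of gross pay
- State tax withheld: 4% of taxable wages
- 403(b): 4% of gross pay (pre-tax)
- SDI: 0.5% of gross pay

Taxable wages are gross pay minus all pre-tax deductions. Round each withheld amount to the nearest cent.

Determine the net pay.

$1035.17

403(b): $1706.38 × 0.04 = $68.26
Taxable wages = $1706.38 − $68.26 = $1638.12
State tax withheld: $1638.12 × 0.04 = $65.52
Federal withholding: $1638.12 × 0.24 = $393.15
Local income tax: $1638.12 × 0.01 = $16.38
Paid family leave insurance: $1706.38 × 0.005 = $8.53
SDI: $1706.38 × 0.005 = $8.53
Parking deduction: $110.84
(Employer's $115.57 toward parking deduction is not withheld from the employee.)
Total deductions = $68.26 + $65.52 + $393.15 + $16.38 + $8.53 + $8.53 + $110.84 = $671.21
Net pay = $1706.38 − $671.21 = $1035.17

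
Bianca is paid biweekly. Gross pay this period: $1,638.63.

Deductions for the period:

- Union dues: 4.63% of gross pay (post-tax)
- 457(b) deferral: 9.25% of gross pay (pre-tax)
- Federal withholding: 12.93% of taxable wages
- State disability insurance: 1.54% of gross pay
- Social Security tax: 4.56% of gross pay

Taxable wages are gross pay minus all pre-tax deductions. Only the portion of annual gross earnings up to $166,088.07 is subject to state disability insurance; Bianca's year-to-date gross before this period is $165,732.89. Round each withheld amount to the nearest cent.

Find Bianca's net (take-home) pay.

$1,138.72

457(b) deferral: $1,638.63 × 0.0925 = $151.57
Taxable wages = $1,638.63 − $151.57 = $1,487.06
Federal withholding: $1,487.06 × 0.1293 = $192.28
Social Security tax: $1,638.63 × 0.0456 = $74.72
State disability insurance: only $166,088.07 − $165,732.89 = $355.18 of this check is subject → $355.18 × 0.0154 = $5.47
Union dues: $1,638.63 × 0.0463 = $75.87
Total deductions = $151.57 + $192.28 + $74.72 + $5.47 + $75.87 = $499.91
Net pay = $1,638.63 − $499.91 = $1,138.72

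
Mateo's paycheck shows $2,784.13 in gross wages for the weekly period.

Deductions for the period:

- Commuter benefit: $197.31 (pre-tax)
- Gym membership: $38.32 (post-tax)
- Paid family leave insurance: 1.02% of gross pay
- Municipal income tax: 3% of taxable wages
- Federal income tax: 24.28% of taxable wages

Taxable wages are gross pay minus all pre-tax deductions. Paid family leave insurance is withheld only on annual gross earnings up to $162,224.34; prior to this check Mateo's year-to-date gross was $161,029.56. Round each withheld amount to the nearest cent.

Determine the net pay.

$1,830.63

Commuter benefit: $197.31
Taxable wages = $2,784.13 − $197.31 = $2,586.82
Municipal income tax: $2,586.82 × 0.03 = $77.60
Federal income tax: $2,586.82 × 0.2428 = $628.08
Paid family leave insurance: only $162,224.34 − $161,029.56 = $1,194.78 of this check is subject → $1,194.78 × 0.0102 = $12.19
Gym membership: $38.32
Total deductions = $197.31 + $77.60 + $628.08 + $12.19 + $38.32 = $953.50
Net pay = $2,784.13 − $953.50 = $1,830.63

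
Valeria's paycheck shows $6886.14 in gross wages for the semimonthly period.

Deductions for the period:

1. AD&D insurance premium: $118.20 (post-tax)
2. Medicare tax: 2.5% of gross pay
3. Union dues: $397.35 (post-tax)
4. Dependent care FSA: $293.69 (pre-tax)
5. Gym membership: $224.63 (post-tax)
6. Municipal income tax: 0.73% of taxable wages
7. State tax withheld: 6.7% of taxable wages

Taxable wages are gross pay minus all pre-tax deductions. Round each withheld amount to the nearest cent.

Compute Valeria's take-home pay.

$5190.31

Dependent care FSA: $293.69
Taxable wages = $6886.14 − $293.69 = $6592.45
State tax withheld: $6592.45 × 0.067 = $441.69
Municipal income tax: $6592.45 × 0.0073 = $48.12
Medicare tax: $6886.14 × 0.025 = $172.15
Union dues: $397.35
Gym membership: $224.63
AD&D insurance premium: $118.20
Total deductions = $293.69 + $441.69 + $48.12 + $172.15 + $397.35 + $224.63 + $118.20 = $1695.83
Net pay = $6886.14 − $1695.83 = $5190.31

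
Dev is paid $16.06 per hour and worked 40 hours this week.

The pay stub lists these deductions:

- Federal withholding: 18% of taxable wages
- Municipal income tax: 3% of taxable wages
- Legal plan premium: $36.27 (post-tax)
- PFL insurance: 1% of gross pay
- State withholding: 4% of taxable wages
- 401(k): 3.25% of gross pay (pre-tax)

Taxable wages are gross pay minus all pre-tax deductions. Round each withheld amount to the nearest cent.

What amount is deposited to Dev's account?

$423.45

Gross pay: 40 × $16.06 = $642.40
401(k): $642.40 × 0.0325 = $20.88
Taxable wages = $642.40 − $20.88 = $621.52
Municipal income tax: $621.52 × 0.03 = $18.65
Federal withholding: $621.52 × 0.18 = $111.87
State withholding: $621.52 × 0.04 = $24.86
PFL insurance: $642.40 × 0.01 = $6.42
Legal plan premium: $36.27
Total deductions = $20.88 + $18.65 + $111.87 + $24.86 + $6.42 + $36.27 = $218.95
Net pay = $642.40 − $218.95 = $423.45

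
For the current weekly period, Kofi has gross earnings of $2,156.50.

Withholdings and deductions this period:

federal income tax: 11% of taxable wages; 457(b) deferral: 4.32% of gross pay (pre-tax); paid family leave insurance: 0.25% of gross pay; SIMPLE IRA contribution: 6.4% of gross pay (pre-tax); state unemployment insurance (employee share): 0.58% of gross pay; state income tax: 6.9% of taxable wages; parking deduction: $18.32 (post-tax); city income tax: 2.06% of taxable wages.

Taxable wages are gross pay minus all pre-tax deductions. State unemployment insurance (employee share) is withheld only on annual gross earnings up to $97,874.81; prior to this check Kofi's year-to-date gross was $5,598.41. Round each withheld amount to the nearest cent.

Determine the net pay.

457(b) deferral: $2,156.50 × 0.0432 = $93.16
SIMPLE IRA contribution: $2,156.50 × 0.064 = $138.02
Pre-tax total = $93.16 + $138.02 = $231.18
Taxable wages = $2,156.50 − $231.18 = $1,925.32
Federal income tax: $1,925.32 × 0.11 = $211.79
City income tax: $1,925.32 × 0.0206 = $39.66
State income tax: $1,925.32 × 0.069 = $132.85
State unemployment insurance (employee share): cap not yet reached, full $2,156.50 is subject → $2,156.50 × 0.0058 = $12.51
Paid family leave insurance: $2,156.50 × 0.0025 = $5.39
Parking deduction: $18.32
Total deductions = $93.16 + $138.02 + $211.79 + $39.66 + $132.85 + $12.51 + $5.39 + $18.32 = $651.70
Net pay = $2,156.50 − $651.70 = $1,504.80

$1,504.80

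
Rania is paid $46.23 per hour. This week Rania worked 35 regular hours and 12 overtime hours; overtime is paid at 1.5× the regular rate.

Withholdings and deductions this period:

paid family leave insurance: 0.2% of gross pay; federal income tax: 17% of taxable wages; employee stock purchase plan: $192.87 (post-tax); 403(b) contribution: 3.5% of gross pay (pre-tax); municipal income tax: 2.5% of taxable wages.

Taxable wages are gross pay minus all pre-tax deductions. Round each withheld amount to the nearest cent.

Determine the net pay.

$1705.60

Regular pay: 35 × $46.23 = $1618.05
Overtime pay: 12 × $46.23 × 1.5 = $832.14
Gross pay = $1618.05 + $832.14 = $2450.19
403(b) contribution: $2450.19 × 0.035 = $85.76
Taxable wages = $2450.19 − $85.76 = $2364.43
Federal income tax: $2364.43 × 0.17 = $401.95
Municipal income tax: $2364.43 × 0.025 = $59.11
Paid family leave insurance: $2450.19 × 0.002 = $4.90
Employee stock purchase plan: $192.87
Total deductions = $85.76 + $401.95 + $59.11 + $4.90 + $192.87 = $744.59
Net pay = $2450.19 − $744.59 = $1705.60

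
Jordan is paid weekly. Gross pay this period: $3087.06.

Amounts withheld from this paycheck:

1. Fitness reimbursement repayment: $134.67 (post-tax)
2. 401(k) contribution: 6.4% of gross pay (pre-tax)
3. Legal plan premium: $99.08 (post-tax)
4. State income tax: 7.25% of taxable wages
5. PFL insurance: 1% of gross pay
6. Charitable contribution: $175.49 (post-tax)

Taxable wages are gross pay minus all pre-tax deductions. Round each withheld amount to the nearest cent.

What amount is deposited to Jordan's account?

401(k) contribution: $3087.06 × 0.064 = $197.57
Taxable wages = $3087.06 − $197.57 = $2889.49
State income tax: $2889.49 × 0.0725 = $209.49
PFL insurance: $3087.06 × 0.01 = $30.87
Fitness reimbursement repayment: $134.67
Charitable contribution: $175.49
Legal plan premium: $99.08
Total deductions = $197.57 + $209.49 + $30.87 + $134.67 + $175.49 + $99.08 = $847.17
Net pay = $3087.06 − $847.17 = $2239.89

$2239.89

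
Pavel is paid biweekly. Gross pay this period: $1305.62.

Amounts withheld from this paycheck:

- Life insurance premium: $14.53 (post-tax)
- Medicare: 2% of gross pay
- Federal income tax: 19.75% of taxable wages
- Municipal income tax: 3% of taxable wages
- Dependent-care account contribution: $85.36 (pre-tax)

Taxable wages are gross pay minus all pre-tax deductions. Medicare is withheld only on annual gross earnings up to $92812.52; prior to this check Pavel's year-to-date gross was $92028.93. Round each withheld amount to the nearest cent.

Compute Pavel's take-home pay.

$912.45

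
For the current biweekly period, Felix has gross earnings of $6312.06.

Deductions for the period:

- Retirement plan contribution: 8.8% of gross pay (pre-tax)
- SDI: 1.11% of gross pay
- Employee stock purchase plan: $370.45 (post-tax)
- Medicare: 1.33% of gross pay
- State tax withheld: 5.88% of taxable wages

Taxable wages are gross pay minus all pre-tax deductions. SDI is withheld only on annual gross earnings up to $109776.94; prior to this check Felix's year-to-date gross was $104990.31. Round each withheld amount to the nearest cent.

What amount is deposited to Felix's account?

$4910.58

Retirement plan contribution: $6312.06 × 0.088 = $555.46
Taxable wages = $6312.06 − $555.46 = $5756.60
State tax withheld: $5756.60 × 0.0588 = $338.49
Medicare: $6312.06 × 0.0133 = $83.95
SDI: only $109776.94 − $104990.31 = $4786.63 of this check is subject → $4786.63 × 0.0111 = $53.13
Employee stock purchase plan: $370.45
Total deductions = $555.46 + $338.49 + $83.95 + $53.13 + $370.45 = $1401.48
Net pay = $6312.06 − $1401.48 = $4910.58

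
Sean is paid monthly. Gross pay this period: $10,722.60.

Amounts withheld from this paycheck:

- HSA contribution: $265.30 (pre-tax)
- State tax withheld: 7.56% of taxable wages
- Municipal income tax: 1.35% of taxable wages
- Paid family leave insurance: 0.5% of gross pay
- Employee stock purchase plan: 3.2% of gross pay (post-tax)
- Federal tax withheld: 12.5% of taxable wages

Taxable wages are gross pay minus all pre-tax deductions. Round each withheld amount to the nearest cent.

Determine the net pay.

$7,821.67

HSA contribution: $265.30
Taxable wages = $10,722.60 − $265.30 = $10,457.30
State tax withheld: $10,457.30 × 0.0756 = $790.57
Federal tax withheld: $10,457.30 × 0.125 = $1,307.16
Municipal income tax: $10,457.30 × 0.0135 = $141.17
Paid family leave insurance: $10,722.60 × 0.005 = $53.61
Employee stock purchase plan: $10,722.60 × 0.032 = $343.12
Total deductions = $265.30 + $790.57 + $1,307.16 + $141.17 + $53.61 + $343.12 = $2,900.93
Net pay = $10,722.60 − $2,900.93 = $7,821.67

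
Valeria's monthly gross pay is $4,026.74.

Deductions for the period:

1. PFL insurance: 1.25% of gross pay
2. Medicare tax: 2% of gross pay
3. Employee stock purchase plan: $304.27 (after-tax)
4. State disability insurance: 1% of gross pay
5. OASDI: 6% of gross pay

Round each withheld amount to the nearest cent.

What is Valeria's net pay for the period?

$3,309.74

OASDI: $4,026.74 × 0.06 = $241.60
Medicare tax: $4,026.74 × 0.02 = $80.53
State disability insurance: $4,026.74 × 0.01 = $40.27
PFL insurance: $4,026.74 × 0.0125 = $50.33
Employee stock purchase plan: $304.27
Total deductions = $241.60 + $80.53 + $40.27 + $50.33 + $304.27 = $717.00
Net pay = $4,026.74 − $717.00 = $3,309.74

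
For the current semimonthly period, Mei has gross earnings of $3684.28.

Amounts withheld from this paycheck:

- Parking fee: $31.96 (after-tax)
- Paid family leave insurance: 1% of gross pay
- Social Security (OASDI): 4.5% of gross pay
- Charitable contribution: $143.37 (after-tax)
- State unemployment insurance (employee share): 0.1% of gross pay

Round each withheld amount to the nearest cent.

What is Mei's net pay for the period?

$3302.64

Paid family leave insurance: $3684.28 × 0.01 = $36.84
Social Security (OASDI): $3684.28 × 0.045 = $165.79
State unemployment insurance (employee share): $3684.28 × 0.001 = $3.68
Charitable contribution: $143.37
Parking fee: $31.96
Total deductions = $36.84 + $165.79 + $3.68 + $143.37 + $31.96 = $381.64
Net pay = $3684.28 − $381.64 = $3302.64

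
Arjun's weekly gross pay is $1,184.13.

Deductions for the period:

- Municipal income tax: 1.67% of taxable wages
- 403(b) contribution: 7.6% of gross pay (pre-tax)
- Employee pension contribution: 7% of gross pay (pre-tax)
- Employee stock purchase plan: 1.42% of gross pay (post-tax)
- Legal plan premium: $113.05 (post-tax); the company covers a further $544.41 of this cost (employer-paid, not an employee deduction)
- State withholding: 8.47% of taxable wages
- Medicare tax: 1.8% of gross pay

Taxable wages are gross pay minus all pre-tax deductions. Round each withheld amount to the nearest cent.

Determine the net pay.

Employee pension contribution: $1,184.13 × 0.07 = $82.89
403(b) contribution: $1,184.13 × 0.076 = $89.99
Pre-tax total = $82.89 + $89.99 = $172.88
Taxable wages = $1,184.13 − $172.88 = $1,011.25
Municipal income tax: $1,011.25 × 0.0167 = $16.89
State withholding: $1,011.25 × 0.0847 = $85.65
Medicare tax: $1,184.13 × 0.018 = $21.31
Employee stock purchase plan: $1,184.13 × 0.0142 = $16.81
Legal plan premium: $113.05
(Employer's $544.41 toward legal plan premium is not withheld from the employee.)
Total deductions = $82.89 + $89.99 + $16.89 + $85.65 + $21.31 + $16.81 + $113.05 = $426.59
Net pay = $1,184.13 − $426.59 = $757.54

$757.54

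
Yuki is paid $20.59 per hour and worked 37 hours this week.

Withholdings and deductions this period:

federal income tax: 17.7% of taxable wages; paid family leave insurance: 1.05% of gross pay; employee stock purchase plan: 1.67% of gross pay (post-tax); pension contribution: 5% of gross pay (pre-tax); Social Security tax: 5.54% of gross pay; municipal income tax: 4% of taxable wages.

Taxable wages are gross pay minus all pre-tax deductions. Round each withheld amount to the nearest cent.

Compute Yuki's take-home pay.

Gross pay: 37 × $20.59 = $761.83
Pension contribution: $761.83 × 0.05 = $38.09
Taxable wages = $761.83 − $38.09 = $723.74
Municipal income tax: $723.74 × 0.04 = $28.95
Federal income tax: $723.74 × 0.177 = $128.10
Paid family leave insurance: $761.83 × 0.0105 = $8.00
Social Security tax: $761.83 × 0.0554 = $42.21
Employee stock purchase plan: $761.83 × 0.0167 = $12.72
Total deductions = $38.09 + $28.95 + $128.10 + $8.00 + $42.21 + $12.72 = $258.07
Net pay = $761.83 − $258.07 = $503.76

$503.76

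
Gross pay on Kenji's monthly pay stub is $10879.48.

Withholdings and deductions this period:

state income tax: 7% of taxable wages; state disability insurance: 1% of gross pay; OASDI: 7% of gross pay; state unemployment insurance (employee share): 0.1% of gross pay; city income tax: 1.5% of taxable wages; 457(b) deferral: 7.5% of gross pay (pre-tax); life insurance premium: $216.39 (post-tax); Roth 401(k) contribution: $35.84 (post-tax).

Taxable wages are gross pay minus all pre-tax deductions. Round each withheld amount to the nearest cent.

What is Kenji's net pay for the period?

$8074.66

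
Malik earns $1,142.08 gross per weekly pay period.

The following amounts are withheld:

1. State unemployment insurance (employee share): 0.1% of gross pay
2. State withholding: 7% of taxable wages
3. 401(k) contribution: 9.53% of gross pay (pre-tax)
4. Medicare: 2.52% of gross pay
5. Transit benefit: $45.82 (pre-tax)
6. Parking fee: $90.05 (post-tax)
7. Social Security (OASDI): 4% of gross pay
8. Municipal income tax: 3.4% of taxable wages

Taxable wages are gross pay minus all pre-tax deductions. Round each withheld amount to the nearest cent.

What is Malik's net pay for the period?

401(k) contribution: $1,142.08 × 0.0953 = $108.84
Transit benefit: $45.82
Pre-tax total = $108.84 + $45.82 = $154.66
Taxable wages = $1,142.08 − $154.66 = $987.42
Municipal income tax: $987.42 × 0.034 = $33.57
State withholding: $987.42 × 0.07 = $69.12
Social Security (OASDI): $1,142.08 × 0.04 = $45.68
State unemployment insurance (employee share): $1,142.08 × 0.001 = $1.14
Medicare: $1,142.08 × 0.0252 = $28.78
Parking fee: $90.05
Total deductions = $108.84 + $45.82 + $33.57 + $69.12 + $45.68 + $1.14 + $28.78 + $90.05 = $423.00
Net pay = $1,142.08 − $423.00 = $719.08

$719.08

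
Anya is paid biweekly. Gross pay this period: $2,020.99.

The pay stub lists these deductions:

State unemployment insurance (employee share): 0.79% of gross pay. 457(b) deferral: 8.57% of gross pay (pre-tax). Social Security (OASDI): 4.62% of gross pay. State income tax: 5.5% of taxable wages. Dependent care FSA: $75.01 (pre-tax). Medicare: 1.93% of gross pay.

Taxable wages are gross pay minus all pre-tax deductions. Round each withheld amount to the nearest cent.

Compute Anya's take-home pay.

$1,526.93

Dependent care FSA: $75.01
457(b) deferral: $2,020.99 × 0.0857 = $173.20
Pre-tax total = $75.01 + $173.20 = $248.21
Taxable wages = $2,020.99 − $248.21 = $1,772.78
State income tax: $1,772.78 × 0.055 = $97.50
Social Security (OASDI): $2,020.99 × 0.0462 = $93.37
Medicare: $2,020.99 × 0.0193 = $39.01
State unemployment insurance (employee share): $2,020.99 × 0.0079 = $15.97
Total deductions = $75.01 + $173.20 + $97.50 + $93.37 + $39.01 + $15.97 = $494.06
Net pay = $2,020.99 − $494.06 = $1,526.93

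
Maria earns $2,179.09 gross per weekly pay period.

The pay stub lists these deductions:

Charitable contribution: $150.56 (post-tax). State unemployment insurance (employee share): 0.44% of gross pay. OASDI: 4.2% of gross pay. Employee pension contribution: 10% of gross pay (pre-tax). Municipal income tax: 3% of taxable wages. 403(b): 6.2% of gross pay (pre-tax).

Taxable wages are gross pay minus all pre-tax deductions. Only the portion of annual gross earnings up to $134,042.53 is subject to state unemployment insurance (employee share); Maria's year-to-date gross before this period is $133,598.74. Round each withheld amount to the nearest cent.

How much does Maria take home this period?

403(b): $2,179.09 × 0.062 = $135.10
Employee pension contribution: $2,179.09 × 0.1 = $217.91
Pre-tax total = $135.10 + $217.91 = $353.01
Taxable wages = $2,179.09 − $353.01 = $1,826.08
Municipal income tax: $1,826.08 × 0.03 = $54.78
State unemployment insurance (employee share): only $134,042.53 − $133,598.74 = $443.79 of this check is subject → $443.79 × 0.0044 = $1.95
OASDI: $2,179.09 × 0.042 = $91.52
Charitable contribution: $150.56
Total deductions = $135.10 + $217.91 + $54.78 + $1.95 + $91.52 + $150.56 = $651.82
Net pay = $2,179.09 − $651.82 = $1,527.27

$1,527.27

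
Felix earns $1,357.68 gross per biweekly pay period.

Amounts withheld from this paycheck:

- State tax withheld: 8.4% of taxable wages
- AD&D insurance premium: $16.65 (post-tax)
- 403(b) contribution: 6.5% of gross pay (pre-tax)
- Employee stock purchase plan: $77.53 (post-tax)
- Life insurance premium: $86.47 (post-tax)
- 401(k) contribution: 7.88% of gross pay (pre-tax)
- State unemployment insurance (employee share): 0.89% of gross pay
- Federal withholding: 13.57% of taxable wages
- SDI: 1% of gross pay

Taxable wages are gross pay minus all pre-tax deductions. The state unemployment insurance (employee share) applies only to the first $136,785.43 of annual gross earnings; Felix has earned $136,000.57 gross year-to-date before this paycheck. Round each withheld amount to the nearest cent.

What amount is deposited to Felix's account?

401(k) contribution: $1,357.68 × 0.0788 = $106.99
403(b) contribution: $1,357.68 × 0.065 = $88.25
Pre-tax total = $106.99 + $88.25 = $195.24
Taxable wages = $1,357.68 − $195.24 = $1,162.44
Federal withholding: $1,162.44 × 0.1357 = $157.74
State tax withheld: $1,162.44 × 0.084 = $97.64
State unemployment insurance (employee share): only $136,785.43 − $136,000.57 = $784.86 of this check is subject → $784.86 × 0.0089 = $6.99
SDI: $1,357.68 × 0.01 = $13.58
AD&D insurance premium: $16.65
Life insurance premium: $86.47
Employee stock purchase plan: $77.53
Total deductions = $106.99 + $88.25 + $157.74 + $97.64 + $6.99 + $13.58 + $16.65 + $86.47 + $77.53 = $651.84
Net pay = $1,357.68 − $651.84 = $705.84

$705.84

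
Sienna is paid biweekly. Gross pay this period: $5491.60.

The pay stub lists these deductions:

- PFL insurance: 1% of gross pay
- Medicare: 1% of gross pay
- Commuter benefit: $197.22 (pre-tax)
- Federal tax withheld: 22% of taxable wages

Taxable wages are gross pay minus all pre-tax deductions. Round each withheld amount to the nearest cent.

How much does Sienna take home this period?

$4019.78

Commuter benefit: $197.22
Taxable wages = $5491.60 − $197.22 = $5294.38
Federal tax withheld: $5294.38 × 0.22 = $1164.76
Medicare: $5491.60 × 0.01 = $54.92
PFL insurance: $5491.60 × 0.01 = $54.92
Total deductions = $197.22 + $1164.76 + $54.92 + $54.92 = $1471.82
Net pay = $5491.60 − $1471.82 = $4019.78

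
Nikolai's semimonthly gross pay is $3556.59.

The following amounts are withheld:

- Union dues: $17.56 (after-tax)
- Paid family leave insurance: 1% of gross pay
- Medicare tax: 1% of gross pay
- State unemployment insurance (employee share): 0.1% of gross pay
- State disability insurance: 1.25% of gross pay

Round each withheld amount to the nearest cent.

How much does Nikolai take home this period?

State unemployment insurance (employee share): $3556.59 × 0.001 = $3.56
Paid family leave insurance: $3556.59 × 0.01 = $35.57
Medicare tax: $3556.59 × 0.01 = $35.57
State disability insurance: $3556.59 × 0.0125 = $44.46
Union dues: $17.56
Total deductions = $3.56 + $35.57 + $35.57 + $44.46 + $17.56 = $136.72
Net pay = $3556.59 − $136.72 = $3419.87

$3419.87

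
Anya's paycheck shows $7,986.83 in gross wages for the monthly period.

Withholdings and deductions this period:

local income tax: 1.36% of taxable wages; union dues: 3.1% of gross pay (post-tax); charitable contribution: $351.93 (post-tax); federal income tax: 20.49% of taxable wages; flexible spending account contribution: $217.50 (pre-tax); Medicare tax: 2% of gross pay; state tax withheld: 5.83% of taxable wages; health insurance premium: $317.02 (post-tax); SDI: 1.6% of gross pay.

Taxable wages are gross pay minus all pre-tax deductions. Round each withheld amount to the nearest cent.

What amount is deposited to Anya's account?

Flexible spending account contribution: $217.50
Taxable wages = $7,986.83 − $217.50 = $7,769.33
Local income tax: $7,769.33 × 0.0136 = $105.66
Federal income tax: $7,769.33 × 0.2049 = $1,591.94
State tax withheld: $7,769.33 × 0.0583 = $452.95
SDI: $7,986.83 × 0.016 = $127.79
Medicare tax: $7,986.83 × 0.02 = $159.74
Health insurance premium: $317.02
Union dues: $7,986.83 × 0.031 = $247.59
Charitable contribution: $351.93
Total deductions = $217.50 + $105.66 + $1,591.94 + $452.95 + $127.79 + $159.74 + $317.02 + $247.59 + $351.93 = $3,572.12
Net pay = $7,986.83 − $3,572.12 = $4,414.71

$4,414.71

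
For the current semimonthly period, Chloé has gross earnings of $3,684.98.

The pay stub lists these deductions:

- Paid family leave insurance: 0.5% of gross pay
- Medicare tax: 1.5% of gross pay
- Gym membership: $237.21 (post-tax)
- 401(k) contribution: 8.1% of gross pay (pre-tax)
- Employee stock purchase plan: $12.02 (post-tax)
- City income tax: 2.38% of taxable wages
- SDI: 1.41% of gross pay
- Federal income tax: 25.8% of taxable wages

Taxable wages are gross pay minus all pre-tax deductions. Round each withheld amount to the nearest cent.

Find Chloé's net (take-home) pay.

$2,057.30

401(k) contribution: $3,684.98 × 0.081 = $298.48
Taxable wages = $3,684.98 − $298.48 = $3,386.50
Federal income tax: $3,386.50 × 0.258 = $873.72
City income tax: $3,386.50 × 0.0238 = $80.60
Paid family leave insurance: $3,684.98 × 0.005 = $18.42
Medicare tax: $3,684.98 × 0.015 = $55.27
SDI: $3,684.98 × 0.0141 = $51.96
Gym membership: $237.21
Employee stock purchase plan: $12.02
Total deductions = $298.48 + $873.72 + $80.60 + $18.42 + $55.27 + $51.96 + $237.21 + $12.02 = $1,627.68
Net pay = $3,684.98 − $1,627.68 = $2,057.30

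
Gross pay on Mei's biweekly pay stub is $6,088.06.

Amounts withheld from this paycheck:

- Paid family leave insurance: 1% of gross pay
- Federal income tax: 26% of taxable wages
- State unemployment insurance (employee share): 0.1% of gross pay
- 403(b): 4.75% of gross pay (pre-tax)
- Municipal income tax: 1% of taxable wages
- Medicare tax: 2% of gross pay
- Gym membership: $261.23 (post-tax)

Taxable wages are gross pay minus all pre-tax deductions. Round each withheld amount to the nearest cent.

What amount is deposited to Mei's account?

$3,783.22

403(b): $6,088.06 × 0.0475 = $289.18
Taxable wages = $6,088.06 − $289.18 = $5,798.88
Municipal income tax: $5,798.88 × 0.01 = $57.99
Federal income tax: $5,798.88 × 0.26 = $1,507.71
Medicare tax: $6,088.06 × 0.02 = $121.76
State unemployment insurance (employee share): $6,088.06 × 0.001 = $6.09
Paid family leave insurance: $6,088.06 × 0.01 = $60.88
Gym membership: $261.23
Total deductions = $289.18 + $57.99 + $1,507.71 + $121.76 + $6.09 + $60.88 + $261.23 = $2,304.84
Net pay = $6,088.06 − $2,304.84 = $3,783.22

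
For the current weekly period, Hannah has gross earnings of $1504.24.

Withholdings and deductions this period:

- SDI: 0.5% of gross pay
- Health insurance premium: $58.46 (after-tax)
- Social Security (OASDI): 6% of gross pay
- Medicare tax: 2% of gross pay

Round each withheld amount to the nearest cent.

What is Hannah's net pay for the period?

SDI: $1504.24 × 0.005 = $7.52
Social Security (OASDI): $1504.24 × 0.06 = $90.25
Medicare tax: $1504.24 × 0.02 = $30.08
Health insurance premium: $58.46
Total deductions = $7.52 + $90.25 + $30.08 + $58.46 = $186.31
Net pay = $1504.24 − $186.31 = $1317.93

$1317.93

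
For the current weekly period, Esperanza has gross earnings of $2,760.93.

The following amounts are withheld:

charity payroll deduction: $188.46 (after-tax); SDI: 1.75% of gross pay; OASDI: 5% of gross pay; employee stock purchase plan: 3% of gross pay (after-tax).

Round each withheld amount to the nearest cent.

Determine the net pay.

$2,303.27

OASDI: $2,760.93 × 0.05 = $138.05
SDI: $2,760.93 × 0.0175 = $48.32
Charity payroll deduction: $188.46
Employee stock purchase plan: $2,760.93 × 0.03 = $82.83
Total deductions = $138.05 + $48.32 + $188.46 + $82.83 = $457.66
Net pay = $2,760.93 − $457.66 = $2,303.27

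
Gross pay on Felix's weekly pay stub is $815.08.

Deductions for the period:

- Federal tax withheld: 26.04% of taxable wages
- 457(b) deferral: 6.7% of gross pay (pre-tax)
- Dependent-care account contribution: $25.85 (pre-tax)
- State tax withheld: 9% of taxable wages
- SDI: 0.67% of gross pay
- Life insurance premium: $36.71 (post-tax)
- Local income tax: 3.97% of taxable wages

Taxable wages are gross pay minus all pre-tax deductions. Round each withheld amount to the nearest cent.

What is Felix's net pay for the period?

Dependent-care account contribution: $25.85
457(b) deferral: $815.08 × 0.067 = $54.61
Pre-tax total = $25.85 + $54.61 = $80.46
Taxable wages = $815.08 − $80.46 = $734.62
Local income tax: $734.62 × 0.0397 = $29.16
Federal tax withheld: $734.62 × 0.2604 = $191.30
State tax withheld: $734.62 × 0.09 = $66.12
SDI: $815.08 × 0.0067 = $5.46
Life insurance premium: $36.71
Total deductions = $25.85 + $54.61 + $29.16 + $191.30 + $66.12 + $5.46 + $36.71 = $409.21
Net pay = $815.08 − $409.21 = $405.87

$405.87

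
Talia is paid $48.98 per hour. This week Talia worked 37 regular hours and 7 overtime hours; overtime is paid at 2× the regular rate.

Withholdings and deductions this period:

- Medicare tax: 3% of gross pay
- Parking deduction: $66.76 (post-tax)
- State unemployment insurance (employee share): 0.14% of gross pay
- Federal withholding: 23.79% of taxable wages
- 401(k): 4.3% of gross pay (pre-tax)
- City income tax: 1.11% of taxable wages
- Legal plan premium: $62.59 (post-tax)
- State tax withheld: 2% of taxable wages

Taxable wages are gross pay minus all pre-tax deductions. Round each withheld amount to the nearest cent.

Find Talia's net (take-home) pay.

$1539.71

Regular pay: 37 × $48.98 = $1812.26
Overtime pay: 7 × $48.98 × 2 = $685.72
Gross pay = $1812.26 + $685.72 = $2497.98
401(k): $2497.98 × 0.043 = $107.41
Taxable wages = $2497.98 − $107.41 = $2390.57
State tax withheld: $2390.57 × 0.02 = $47.81
Federal withholding: $2390.57 × 0.2379 = $568.72
City income tax: $2390.57 × 0.0111 = $26.54
Medicare tax: $2497.98 × 0.03 = $74.94
State unemployment insurance (employee share): $2497.98 × 0.0014 = $3.50
Parking deduction: $66.76
Legal plan premium: $62.59
Total deductions = $107.41 + $47.81 + $568.72 + $26.54 + $74.94 + $3.50 + $66.76 + $62.59 = $958.27
Net pay = $2497.98 − $958.27 = $1539.71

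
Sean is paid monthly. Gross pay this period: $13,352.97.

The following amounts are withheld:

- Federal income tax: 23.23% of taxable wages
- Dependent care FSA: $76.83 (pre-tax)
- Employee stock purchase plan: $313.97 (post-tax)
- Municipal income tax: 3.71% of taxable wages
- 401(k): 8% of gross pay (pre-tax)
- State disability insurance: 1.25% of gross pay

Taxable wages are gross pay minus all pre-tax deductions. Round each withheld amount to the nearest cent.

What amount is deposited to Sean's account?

$8,438.21

Dependent care FSA: $76.83
401(k): $13,352.97 × 0.08 = $1,068.24
Pre-tax total = $76.83 + $1,068.24 = $1,145.07
Taxable wages = $13,352.97 − $1,145.07 = $12,207.90
Federal income tax: $12,207.90 × 0.2323 = $2,835.90
Municipal income tax: $12,207.90 × 0.0371 = $452.91
State disability insurance: $13,352.97 × 0.0125 = $166.91
Employee stock purchase plan: $313.97
Total deductions = $76.83 + $1,068.24 + $2,835.90 + $452.91 + $166.91 + $313.97 = $4,914.76
Net pay = $13,352.97 − $4,914.76 = $8,438.21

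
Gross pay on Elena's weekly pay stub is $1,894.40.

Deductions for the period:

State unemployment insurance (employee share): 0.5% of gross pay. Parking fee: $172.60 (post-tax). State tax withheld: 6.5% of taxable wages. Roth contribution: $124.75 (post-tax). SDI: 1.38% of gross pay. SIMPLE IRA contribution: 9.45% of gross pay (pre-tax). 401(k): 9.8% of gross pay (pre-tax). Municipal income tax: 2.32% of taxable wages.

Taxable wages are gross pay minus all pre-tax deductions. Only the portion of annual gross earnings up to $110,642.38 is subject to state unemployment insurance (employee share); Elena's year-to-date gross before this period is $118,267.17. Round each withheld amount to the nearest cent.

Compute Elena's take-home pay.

$1,071.32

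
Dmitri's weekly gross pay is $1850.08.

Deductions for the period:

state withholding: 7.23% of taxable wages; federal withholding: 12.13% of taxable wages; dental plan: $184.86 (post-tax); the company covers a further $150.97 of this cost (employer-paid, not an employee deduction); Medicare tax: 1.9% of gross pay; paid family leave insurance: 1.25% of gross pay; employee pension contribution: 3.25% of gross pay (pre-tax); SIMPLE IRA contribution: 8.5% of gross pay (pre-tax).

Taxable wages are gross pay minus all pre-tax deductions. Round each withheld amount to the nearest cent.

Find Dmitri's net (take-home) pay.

$1073.46

Employee pension contribution: $1850.08 × 0.0325 = $60.13
SIMPLE IRA contribution: $1850.08 × 0.085 = $157.26
Pre-tax total = $60.13 + $157.26 = $217.39
Taxable wages = $1850.08 − $217.39 = $1632.69
Federal withholding: $1632.69 × 0.1213 = $198.05
State withholding: $1632.69 × 0.0723 = $118.04
Paid family leave insurance: $1850.08 × 0.0125 = $23.13
Medicare tax: $1850.08 × 0.019 = $35.15
Dental plan: $184.86
(Employer's $150.97 toward dental plan is not withheld from the employee.)
Total deductions = $60.13 + $157.26 + $198.05 + $118.04 + $23.13 + $35.15 + $184.86 = $776.62
Net pay = $1850.08 − $776.62 = $1073.46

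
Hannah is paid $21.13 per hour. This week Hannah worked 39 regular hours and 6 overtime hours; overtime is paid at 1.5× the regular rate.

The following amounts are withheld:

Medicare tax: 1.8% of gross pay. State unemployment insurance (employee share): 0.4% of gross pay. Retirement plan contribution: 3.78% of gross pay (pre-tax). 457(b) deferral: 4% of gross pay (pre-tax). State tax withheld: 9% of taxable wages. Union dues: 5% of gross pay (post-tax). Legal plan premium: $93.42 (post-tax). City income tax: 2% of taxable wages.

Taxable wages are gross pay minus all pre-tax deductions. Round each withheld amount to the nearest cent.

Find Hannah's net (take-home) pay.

Regular pay: 39 × $21.13 = $824.07
Overtime pay: 6 × $21.13 × 1.5 = $190.17
Gross pay = $824.07 + $190.17 = $1014.24
457(b) deferral: $1014.24 × 0.04 = $40.57
Retirement plan contribution: $1014.24 × 0.0378 = $38.34
Pre-tax total = $40.57 + $38.34 = $78.91
Taxable wages = $1014.24 − $78.91 = $935.33
City income tax: $935.33 × 0.02 = $18.71
State tax withheld: $935.33 × 0.09 = $84.18
Medicare tax: $1014.24 × 0.018 = $18.26
State unemployment insurance (employee share): $1014.24 × 0.004 = $4.06
Union dues: $1014.24 × 0.05 = $50.71
Legal plan premium: $93.42
Total deductions = $40.57 + $38.34 + $18.71 + $84.18 + $18.26 + $4.06 + $50.71 + $93.42 = $348.25
Net pay = $1014.24 − $348.25 = $665.99

$665.99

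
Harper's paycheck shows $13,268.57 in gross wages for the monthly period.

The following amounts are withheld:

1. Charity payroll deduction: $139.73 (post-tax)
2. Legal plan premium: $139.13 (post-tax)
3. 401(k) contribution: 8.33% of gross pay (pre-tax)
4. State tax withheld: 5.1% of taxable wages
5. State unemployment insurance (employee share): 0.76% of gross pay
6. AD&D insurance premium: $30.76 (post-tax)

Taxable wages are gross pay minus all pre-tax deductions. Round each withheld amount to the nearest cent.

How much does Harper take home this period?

$11,132.51

401(k) contribution: $13,268.57 × 0.0833 = $1,105.27
Taxable wages = $13,268.57 − $1,105.27 = $12,163.30
State tax withheld: $12,163.30 × 0.051 = $620.33
State unemployment insurance (employee share): $13,268.57 × 0.0076 = $100.84
Charity payroll deduction: $139.73
AD&D insurance premium: $30.76
Legal plan premium: $139.13
Total deductions = $1,105.27 + $620.33 + $100.84 + $139.73 + $30.76 + $139.13 = $2,136.06
Net pay = $13,268.57 − $2,136.06 = $11,132.51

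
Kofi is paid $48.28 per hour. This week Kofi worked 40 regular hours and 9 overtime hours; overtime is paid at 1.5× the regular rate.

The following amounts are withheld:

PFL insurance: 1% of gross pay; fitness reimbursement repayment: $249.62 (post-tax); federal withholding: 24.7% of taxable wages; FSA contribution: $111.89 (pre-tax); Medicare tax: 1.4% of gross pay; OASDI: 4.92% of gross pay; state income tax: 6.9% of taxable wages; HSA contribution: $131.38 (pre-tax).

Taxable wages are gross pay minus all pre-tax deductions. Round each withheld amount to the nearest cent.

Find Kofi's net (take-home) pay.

$1,161.67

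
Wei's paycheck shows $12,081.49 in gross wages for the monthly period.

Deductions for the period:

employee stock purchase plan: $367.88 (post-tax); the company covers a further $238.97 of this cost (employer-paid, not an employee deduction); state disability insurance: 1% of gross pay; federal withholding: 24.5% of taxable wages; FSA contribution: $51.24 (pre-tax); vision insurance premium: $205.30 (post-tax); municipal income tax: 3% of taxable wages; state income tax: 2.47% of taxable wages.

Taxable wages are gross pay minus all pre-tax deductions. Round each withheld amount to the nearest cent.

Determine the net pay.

$7,730.79

FSA contribution: $51.24
Taxable wages = $12,081.49 − $51.24 = $12,030.25
State income tax: $12,030.25 × 0.0247 = $297.15
Federal withholding: $12,030.25 × 0.245 = $2,947.41
Municipal income tax: $12,030.25 × 0.03 = $360.91
State disability insurance: $12,081.49 × 0.01 = $120.81
Employee stock purchase plan: $367.88
Vision insurance premium: $205.30
(Employer's $238.97 toward employee stock purchase plan is not withheld from the employee.)
Total deductions = $51.24 + $297.15 + $2,947.41 + $360.91 + $120.81 + $367.88 + $205.30 = $4,350.70
Net pay = $12,081.49 − $4,350.70 = $7,730.79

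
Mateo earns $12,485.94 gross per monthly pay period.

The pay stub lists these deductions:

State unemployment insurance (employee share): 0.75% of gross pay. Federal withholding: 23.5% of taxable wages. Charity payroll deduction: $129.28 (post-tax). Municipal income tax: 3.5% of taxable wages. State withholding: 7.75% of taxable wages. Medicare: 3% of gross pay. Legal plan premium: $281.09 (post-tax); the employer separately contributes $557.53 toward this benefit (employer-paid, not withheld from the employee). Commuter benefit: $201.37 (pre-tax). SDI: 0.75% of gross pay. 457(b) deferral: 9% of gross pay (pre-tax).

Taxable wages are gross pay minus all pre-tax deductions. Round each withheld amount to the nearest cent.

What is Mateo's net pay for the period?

$6,310.21

457(b) deferral: $12,485.94 × 0.09 = $1,123.73
Commuter benefit: $201.37
Pre-tax total = $1,123.73 + $201.37 = $1,325.10
Taxable wages = $12,485.94 − $1,325.10 = $11,160.84
Municipal income tax: $11,160.84 × 0.035 = $390.63
Federal withholding: $11,160.84 × 0.235 = $2,622.80
State withholding: $11,160.84 × 0.0775 = $864.97
Medicare: $12,485.94 × 0.03 = $374.58
State unemployment insurance (employee share): $12,485.94 × 0.0075 = $93.64
SDI: $12,485.94 × 0.0075 = $93.64
Legal plan premium: $281.09
Charity payroll deduction: $129.28
(Employer's $557.53 toward legal plan premium is not withheld from the employee.)
Total deductions = $1,123.73 + $201.37 + $390.63 + $2,622.80 + $864.97 + $374.58 + $93.64 + $93.64 + $281.09 + $129.28 = $6,175.73
Net pay = $12,485.94 − $6,175.73 = $6,310.21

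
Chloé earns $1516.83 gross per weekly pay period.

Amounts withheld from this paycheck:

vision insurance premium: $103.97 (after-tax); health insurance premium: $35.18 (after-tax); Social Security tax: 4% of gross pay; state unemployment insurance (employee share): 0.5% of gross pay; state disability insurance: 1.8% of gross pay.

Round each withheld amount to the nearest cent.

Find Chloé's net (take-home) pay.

State disability insurance: $1516.83 × 0.018 = $27.30
State unemployment insurance (employee share): $1516.83 × 0.005 = $7.58
Social Security tax: $1516.83 × 0.04 = $60.67
Vision insurance premium: $103.97
Health insurance premium: $35.18
Total deductions = $27.30 + $7.58 + $60.67 + $103.97 + $35.18 = $234.70
Net pay = $1516.83 − $234.70 = $1282.13

$1282.13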